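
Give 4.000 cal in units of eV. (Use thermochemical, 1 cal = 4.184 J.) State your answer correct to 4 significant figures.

1 cal = 2.61145 × 10^19 electronvolts.
Then 4.000 × 2.61145 × 10^19 ≈ 1.045 × 10^20 eV.

1.045 × 10^20 eV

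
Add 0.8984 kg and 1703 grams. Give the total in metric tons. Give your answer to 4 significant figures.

0.002601 t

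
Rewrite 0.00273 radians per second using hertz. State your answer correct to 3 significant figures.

1 radian per second = 0.159155 Hz.
Thus 0.00273 × 0.159155 ≈ 0.000434 Hz.

0.000434 hertz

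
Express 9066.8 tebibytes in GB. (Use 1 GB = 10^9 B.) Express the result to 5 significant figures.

9.9691e+6 GB

1 TiB = 1099.512 GB.
So 9066.8 × 1099.512 ≈ 9.9691e+6 GB.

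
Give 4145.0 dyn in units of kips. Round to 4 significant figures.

1 dyne = 2.24809 × 10^-9 kips.
Then 4145.0 × 2.24809 × 10^-9 ≈ 9.318 × 10^-6 kip.

9.318 × 10^-6 kips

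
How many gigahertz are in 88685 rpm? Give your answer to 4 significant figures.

1.478e-6 GHz

1 rpm = 1.66667e-11 GHz.
So 88685 × 1.66667e-11 ≈ 1.478e-6 GHz.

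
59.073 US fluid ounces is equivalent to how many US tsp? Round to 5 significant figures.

354.44 US tsp

1 US fl oz = 6.00000 US teaspoons.
Thus 59.073 × 6.00000 ≈ 354.44 US tsp.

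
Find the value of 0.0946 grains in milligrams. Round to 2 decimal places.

1 gr = 64.7989 milligrams.
So 0.0946 × 64.7989 ≈ 6.13 mg.

6.13 milligrams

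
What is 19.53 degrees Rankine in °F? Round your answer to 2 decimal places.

°R = °F + 459.67.
Applying the formula gives -440.14 °F.

-440.14 °F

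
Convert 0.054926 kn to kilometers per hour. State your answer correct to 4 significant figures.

0.1017 kilometers per hour

1 knot = 1.85200 kilometers per hour.
0.054926 × 1.85200 ≈ 0.1017 km/h.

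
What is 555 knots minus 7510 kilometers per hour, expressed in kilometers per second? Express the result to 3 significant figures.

555 kn = 0.285517 km/s and 7510 km/h = 2.08611 km/s.
0.285517 − 2.08611 ≈ -1.80 km/s.

-1.80 km/s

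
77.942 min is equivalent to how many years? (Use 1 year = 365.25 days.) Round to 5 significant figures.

0.00014819 years

1 minute = 1.90129e-6 yr.
77.942 × 1.90129e-6 ≈ 0.00014819 yr.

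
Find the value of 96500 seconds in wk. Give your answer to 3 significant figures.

1 s = 1.65344 × 10^-6 weeks.
Then 96500 × 1.65344 × 10^-6 ≈ 0.160 wk.

0.160 wk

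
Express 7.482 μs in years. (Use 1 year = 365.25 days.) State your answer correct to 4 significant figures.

2.371 × 10^-13 years

1 μs = 3.16881 × 10^-14 years.
Then 7.482 × 3.16881 × 10^-14 ≈ 2.371 × 10^-13 yr.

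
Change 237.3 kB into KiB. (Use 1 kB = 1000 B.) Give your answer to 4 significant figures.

231.7 KiB

1 kilobyte = 0.9765625 KiB.
Thus 237.3 × 0.9765625 ≈ 231.7 KiB.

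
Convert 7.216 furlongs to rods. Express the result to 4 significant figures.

1 furlong = 40.0000 rods.
Then 7.216 × 40.0000 ≈ 288.6 rod.

288.6 rod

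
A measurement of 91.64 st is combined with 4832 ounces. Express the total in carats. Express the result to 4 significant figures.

3.595 × 10^6 carats

91.64 st = 2.90970 × 10^6 ct and 4832 oz = 684924 ct.
2.90970 × 10^6 + 684924 ≈ 3.595 × 10^6 ct.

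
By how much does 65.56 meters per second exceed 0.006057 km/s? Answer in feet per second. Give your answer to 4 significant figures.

195.2 ft/s

65.56 m/s = 215.092 ft/s and 0.006057 km/s = 19.8720 ft/s.
215.092 − 19.8720 ≈ 195.2 ft/s.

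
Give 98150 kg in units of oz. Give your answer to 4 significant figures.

3.462 × 10^6 oz

1 kg = 35.2740 oz.
Thus 98150 × 35.2740 ≈ 3.462 × 10^6 oz.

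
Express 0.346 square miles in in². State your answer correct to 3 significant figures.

1 mi² = 4.01449 × 10^9 in².
Then 0.346 × 4.01449 × 10^9 ≈ 1.39 × 10^9 in².

1.39 × 10^9 in²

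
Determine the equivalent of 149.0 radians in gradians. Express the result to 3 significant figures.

9490 gradians

1 rad = 63.6620 grad.
Thus 149.0 × 63.6620 ≈ 9490 grad.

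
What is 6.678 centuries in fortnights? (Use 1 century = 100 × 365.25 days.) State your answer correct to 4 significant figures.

1 century = 2608.93 fortnights.
So 6.678 × 2608.93 ≈ 17420 fortnight.

17420 fortnights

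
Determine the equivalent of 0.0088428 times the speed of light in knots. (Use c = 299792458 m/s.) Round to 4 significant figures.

1 c = 5.82750 × 10^8 knots.
Thus 0.0088428 × 5.82750 × 10^8 ≈ 5.153 × 10^6 kn.

5.153 × 10^6 kn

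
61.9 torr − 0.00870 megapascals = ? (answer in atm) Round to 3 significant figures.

-0.00441 atmospheres

61.9 torr = 0.0814474 atm and 0.00870 MPa = 0.0858623 atm.
0.0814474 − 0.0858623 ≈ -0.00441 atm.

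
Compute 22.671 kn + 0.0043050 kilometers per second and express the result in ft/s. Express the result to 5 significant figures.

52.388 feet per second

22.671 kn = 38.2643 ft/s and 0.0043050 km/s = 14.1240 ft/s.
38.2643 + 14.1240 ≈ 52.388 ft/s.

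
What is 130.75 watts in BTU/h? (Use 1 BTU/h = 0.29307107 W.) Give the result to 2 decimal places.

446.14 BTU/h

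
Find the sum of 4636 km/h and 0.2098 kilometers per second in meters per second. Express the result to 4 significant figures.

1498 meters per second

4636 km/h = 1287.78 m/s and 0.2098 km/s = 209.800 m/s.
1287.78 + 209.800 ≈ 1498 m/s.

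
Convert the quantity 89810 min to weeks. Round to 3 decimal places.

1 min = 9.92063e-5 wk.
89810 × 9.92063e-5 ≈ 8.910 wk.

8.910 wk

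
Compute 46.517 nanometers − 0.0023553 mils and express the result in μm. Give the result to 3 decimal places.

46.517 nm = 0.0465170 μm and 0.0023553 mil = 0.0598246 μm.
0.0465170 − 0.0598246 ≈ -0.013 μm.

-0.013 μm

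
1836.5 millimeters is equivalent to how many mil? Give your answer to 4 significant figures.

1 mm = 39.3701 mil.
So 1836.5 × 39.3701 ≈ 72300 mil.

72300 mils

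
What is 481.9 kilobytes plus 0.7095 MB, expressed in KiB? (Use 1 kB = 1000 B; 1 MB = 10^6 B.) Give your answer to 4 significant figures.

481.9 kB = 470.605 KiB and 0.7095 MB = 692.871 KiB.
470.605 + 692.871 ≈ 1163 KiB.

1163 KiB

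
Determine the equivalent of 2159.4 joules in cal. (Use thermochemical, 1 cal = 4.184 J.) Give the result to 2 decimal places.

516.11 cal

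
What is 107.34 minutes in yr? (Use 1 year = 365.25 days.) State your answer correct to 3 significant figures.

0.000204 years

1 min = 1.90129 × 10^-6 yr.
Then 107.34 × 1.90129 × 10^-6 ≈ 0.000204 yr.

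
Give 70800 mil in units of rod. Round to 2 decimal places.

1 mil = 5.05051e-6 rods.
So 70800 × 5.05051e-6 ≈ 0.36 rod.

0.36 rod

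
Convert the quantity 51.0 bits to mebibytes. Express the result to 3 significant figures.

6.08 × 10^-6 mebibytes

1 bit = 1.19209 × 10^-7 MiB.
Thus 51.0 × 1.19209 × 10^-7 ≈ 6.08 × 10^-6 MiB.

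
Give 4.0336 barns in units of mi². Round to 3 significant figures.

1.56e-34 square miles

1 barn = 3.86102e-35 square miles.
Then 4.0336 × 3.86102e-35 ≈ 1.56e-34 mi².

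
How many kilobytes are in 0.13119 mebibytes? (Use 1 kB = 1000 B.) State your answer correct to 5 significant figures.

137.56 kB

1 MiB = 1048.58 kB.
So 0.13119 × 1048.58 ≈ 137.56 kB.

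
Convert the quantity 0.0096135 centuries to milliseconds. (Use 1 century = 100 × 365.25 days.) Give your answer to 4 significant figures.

1 century = 3.15576 × 10^12 ms.
So 0.0096135 × 3.15576 × 10^12 ≈ 3.034 × 10^10 ms.

3.034 × 10^10 ms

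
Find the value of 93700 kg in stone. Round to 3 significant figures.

14800 stone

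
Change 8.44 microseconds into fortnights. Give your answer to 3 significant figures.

6.98 × 10^-12 fortnights

1 microsecond = 8.26720 × 10^-13 fortnight.
So 8.44 × 8.26720 × 10^-13 ≈ 6.98 × 10^-12 fortnight.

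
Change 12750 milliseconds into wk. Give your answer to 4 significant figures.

2.108e-5 wk

1 millisecond = 1.65344e-9 weeks.
Thus 12750 × 1.65344e-9 ≈ 2.108e-5 wk.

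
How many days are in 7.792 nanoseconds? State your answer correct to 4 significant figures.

9.019 × 10^-14 days

1 ns = 1.15741 × 10^-14 d.
Then 7.792 × 1.15741 × 10^-14 ≈ 9.019 × 10^-14 d.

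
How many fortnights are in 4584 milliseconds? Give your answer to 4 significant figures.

1 ms = 8.26720 × 10^-10 fortnights.
So 4584 × 8.26720 × 10^-10 ≈ 3.790 × 10^-6 fortnight.

3.790 × 10^-6 fortnight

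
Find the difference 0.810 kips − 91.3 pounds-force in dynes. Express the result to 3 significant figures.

3.20 × 10^8 dynes

0.810 kip = 3.60306 × 10^8 dyn and 91.3 lbf = 4.06123 × 10^7 dyn.
3.60306 × 10^8 − 4.06123 × 10^7 ≈ 3.20 × 10^8 dyn.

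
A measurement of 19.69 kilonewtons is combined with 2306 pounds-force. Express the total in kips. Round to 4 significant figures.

19.69 kN = 4.42649 kip and 2306 lbf = 2.30600 kip.
4.42649 + 2.30600 ≈ 6.732 kip.

6.732 kips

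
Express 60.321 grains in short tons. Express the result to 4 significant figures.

4.309e-6 short ton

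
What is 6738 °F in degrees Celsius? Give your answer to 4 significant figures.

3726 degrees Celsius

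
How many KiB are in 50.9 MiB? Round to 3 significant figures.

1 mebibyte = 1024.00 kibibytes.
Thus 50.9 × 1024.00 ≈ 52100 KiB.

52100 kibibytes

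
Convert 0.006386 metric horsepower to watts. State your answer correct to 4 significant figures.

1 metric horsepower = 735.499 watts.
Then 0.006386 × 735.499 ≈ 4.697 W.

4.697 watts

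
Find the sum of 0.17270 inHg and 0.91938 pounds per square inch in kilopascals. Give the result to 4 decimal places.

6.9237 kPa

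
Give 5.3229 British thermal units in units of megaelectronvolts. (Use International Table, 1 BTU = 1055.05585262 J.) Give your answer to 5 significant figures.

3.5052 × 10^16 MeV

1 British thermal unit = 6.58514 × 10^15 megaelectronvolts.
Thus 5.3229 × 6.58514 × 10^15 ≈ 3.5052 × 10^16 MeV.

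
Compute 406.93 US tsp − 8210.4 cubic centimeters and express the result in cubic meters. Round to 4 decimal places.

406.93 US tsp = 0.00200573 m³ and 8210.4 cm³ = 0.00821040 m³.
0.00200573 − 0.00821040 ≈ -0.0062 m³.

-0.0062 cubic meters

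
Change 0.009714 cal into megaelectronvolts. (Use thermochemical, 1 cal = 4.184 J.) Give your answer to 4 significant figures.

2.537e+11 megaelectronvolts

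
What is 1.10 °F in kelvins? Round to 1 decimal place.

K = (°F + 459.67) × 5/9.
Applying the formula gives 256.0 K.

256.0 K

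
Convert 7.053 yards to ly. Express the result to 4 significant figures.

6.817 × 10^-16 ly

1 yard = 9.66522 × 10^-17 ly.
So 7.053 × 9.66522 × 10^-17 ≈ 6.817 × 10^-16 ly.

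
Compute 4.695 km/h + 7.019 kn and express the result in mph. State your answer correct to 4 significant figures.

10.99 mph

4.695 km/h = 2.91734 mph and 7.019 kn = 8.07732 mph.
2.91734 + 8.07732 ≈ 10.99 mph.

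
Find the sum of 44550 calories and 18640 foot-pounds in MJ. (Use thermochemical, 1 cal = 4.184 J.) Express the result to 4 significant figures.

0.2117 MJ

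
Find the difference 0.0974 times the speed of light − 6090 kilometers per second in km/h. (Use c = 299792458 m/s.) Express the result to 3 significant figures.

8.32 × 10^7 km/h

0.0974 c = 1.05119 × 10^8 km/h and 6090 km/s = 2.19240 × 10^7 km/h.
1.05119 × 10^8 − 2.19240 × 10^7 ≈ 8.32 × 10^7 km/h.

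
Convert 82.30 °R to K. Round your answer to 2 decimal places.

45.72 K

°R = K × 9/5.
Applying the formula gives 45.72 K.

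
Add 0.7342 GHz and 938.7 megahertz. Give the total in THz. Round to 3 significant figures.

0.7342 GHz = 0.000734200 THz and 938.7 MHz = 0.000938700 THz.
0.000734200 + 0.000938700 ≈ 0.00167 THz.

0.00167 THz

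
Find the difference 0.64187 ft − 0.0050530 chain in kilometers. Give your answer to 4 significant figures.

0.64187 ft = 0.000195642 km and 0.0050530 chain = 0.000101650 km.
0.000195642 − 0.000101650 ≈ 9.399 × 10^-5 km.

9.399 × 10^-5 km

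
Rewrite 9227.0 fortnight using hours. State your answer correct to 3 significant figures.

1 fortnight = 336.000 h.
Thus 9227.0 × 336.000 ≈ 3.10 × 10^6 h.

3.10 × 10^6 h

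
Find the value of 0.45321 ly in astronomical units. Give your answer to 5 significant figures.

28661 astronomical units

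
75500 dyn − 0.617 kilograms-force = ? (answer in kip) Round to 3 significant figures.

-0.00119 kip

75500 dyn = 0.000169731 kip and 0.617 kgf = 0.00136025 kip.
0.000169731 − 0.00136025 ≈ -0.00119 kip.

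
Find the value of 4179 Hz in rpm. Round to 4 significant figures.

1 Hz = 60.0000 rpm.
Thus 4179 × 60.0000 ≈ 250700 rpm.

250700 rpm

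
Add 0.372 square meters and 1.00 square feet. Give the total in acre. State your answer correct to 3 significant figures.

0.000115 acres

0.372 m² = 9.19232e-5 acre and 1.00 ft² = 2.29568e-5 acre.
9.19232e-5 + 2.29568e-5 ≈ 0.000115 acre.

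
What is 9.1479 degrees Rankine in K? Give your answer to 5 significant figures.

5.0822 kelvins

°R = K × 9/5.
Applying the formula gives 5.0822 K.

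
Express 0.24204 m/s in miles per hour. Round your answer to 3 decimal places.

0.541 mph

1 m/s = 2.23694 mph.
0.24204 × 2.23694 ≈ 0.541 mph.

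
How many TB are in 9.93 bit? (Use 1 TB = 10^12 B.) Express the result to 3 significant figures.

1 bit = 1.25000e-13 terabytes.
Then 9.93 × 1.25000e-13 ≈ 1.24e-12 TB.

1.24e-12 terabytes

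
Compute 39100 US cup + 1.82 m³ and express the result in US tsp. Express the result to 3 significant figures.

2.25 × 10^6 US teaspoons

39100 US cup = 1.87680 × 10^6 US tsp and 1.82 m³ = 369249 US tsp.
1.87680 × 10^6 + 369249 ≈ 2.25 × 10^6 US tsp.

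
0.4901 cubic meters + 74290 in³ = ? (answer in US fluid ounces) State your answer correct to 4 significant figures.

57740 US fl oz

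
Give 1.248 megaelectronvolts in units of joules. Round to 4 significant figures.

2.000 × 10^-13 J

1 megaelectronvolt = 1.60218 × 10^-13 J.
Thus 1.248 × 1.60218 × 10^-13 ≈ 2.000 × 10^-13 J.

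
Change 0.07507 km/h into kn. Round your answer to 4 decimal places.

0.0405 knots

1 kilometer per hour = 0.539957 kn.
So 0.07507 × 0.539957 ≈ 0.0405 kn.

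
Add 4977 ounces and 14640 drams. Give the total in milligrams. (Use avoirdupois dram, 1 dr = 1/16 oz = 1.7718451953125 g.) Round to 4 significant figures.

1.670e+8 mg

4977 oz = 1.41096e+8 mg and 14640 dr = 2.59398e+7 mg.
1.41096e+8 + 2.59398e+7 ≈ 1.670e+8 mg.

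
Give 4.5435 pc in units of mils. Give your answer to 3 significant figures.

1 pc = 1.21483e+21 mils.
So 4.5435 × 1.21483e+21 ≈ 5.52e+21 mil.

5.52e+21 mil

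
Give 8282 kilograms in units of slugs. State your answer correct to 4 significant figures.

1 kilogram = 0.0685218 slugs.
8282 × 0.0685218 ≈ 567.5 slug.

567.5 slugs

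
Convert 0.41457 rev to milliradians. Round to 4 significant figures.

1 revolution = 6283.19 mrad.
So 0.41457 × 6283.19 ≈ 2605 mrad.

2605 mrad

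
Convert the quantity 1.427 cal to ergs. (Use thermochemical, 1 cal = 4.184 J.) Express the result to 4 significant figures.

5.971 × 10^7 erg

1 cal = 4.18400 × 10^7 erg.
1.427 × 4.18400 × 10^7 ≈ 5.971 × 10^7 erg.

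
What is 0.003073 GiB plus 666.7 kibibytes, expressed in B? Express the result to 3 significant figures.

3.98e+6 B

0.003073 GiB = 3.29961e+6 B and 666.7 KiB = 682701 B.
3.29961e+6 + 682701 ≈ 3.98e+6 B.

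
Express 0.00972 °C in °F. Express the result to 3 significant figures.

°C = (°F − 32) × 5/9.
Applying the formula gives 32.0 °F.

32.0 degrees Fahrenheit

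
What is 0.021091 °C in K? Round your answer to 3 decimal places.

273.171 K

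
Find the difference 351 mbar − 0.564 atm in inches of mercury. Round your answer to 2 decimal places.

-6.51 inches of mercury

351 mbar = 10.3650 inHg and 0.564 atm = 16.8756 inHg.
10.3650 − 16.8756 ≈ -6.51 inHg.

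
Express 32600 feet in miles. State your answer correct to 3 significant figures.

1 foot = 0.000189394 miles.
So 32600 × 0.000189394 ≈ 6.17 mi.

6.17 mi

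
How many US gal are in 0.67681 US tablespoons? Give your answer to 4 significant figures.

0.002644 US gallons

1 US tbsp = 0.00390625 US gallons.
Then 0.67681 × 0.00390625 ≈ 0.002644 US gal.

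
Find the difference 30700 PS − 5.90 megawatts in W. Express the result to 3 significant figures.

30700 PS = 2.25798 × 10^7 W and 5.90 MW = 5.90000 × 10^6 W.
2.25798 × 10^7 − 5.90000 × 10^6 ≈ 1.67 × 10^7 W.

1.67 × 10^7 watts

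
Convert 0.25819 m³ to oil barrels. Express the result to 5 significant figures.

1 m³ = 6.28981 bbl.
0.25819 × 6.28981 ≈ 1.6240 bbl.

1.6240 oil barrels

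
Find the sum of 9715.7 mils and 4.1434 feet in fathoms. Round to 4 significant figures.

0.8255 fathom

9715.7 mil = 0.134940 fathom and 4.1434 ft = 0.690567 fathom.
0.134940 + 0.690567 ≈ 0.8255 fathom.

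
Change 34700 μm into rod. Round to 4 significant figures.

0.006900 rod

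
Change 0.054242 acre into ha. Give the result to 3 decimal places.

0.022 ha

1 acre = 0.404686 hectares.
Thus 0.054242 × 0.404686 ≈ 0.022 ha.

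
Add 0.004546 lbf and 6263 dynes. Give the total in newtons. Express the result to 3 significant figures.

0.004546 lbf = 0.0202216 N and 6263 dyn = 0.0626300 N.
0.0202216 + 0.0626300 ≈ 0.0829 N.

0.0829 newtons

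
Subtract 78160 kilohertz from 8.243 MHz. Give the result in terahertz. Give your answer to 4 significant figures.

8.243 MHz = 8.24300 × 10^-6 THz and 78160 kHz = 7.81600 × 10^-5 THz.
8.24300 × 10^-6 − 7.81600 × 10^-5 ≈ -6.992 × 10^-5 THz.

-6.992 × 10^-5 THz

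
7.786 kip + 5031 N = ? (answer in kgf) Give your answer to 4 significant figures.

4045 kgf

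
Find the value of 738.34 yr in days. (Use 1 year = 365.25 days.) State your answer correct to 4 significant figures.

1 yr = 365.250 d.
Thus 738.34 × 365.250 ≈ 269700 d.

269700 d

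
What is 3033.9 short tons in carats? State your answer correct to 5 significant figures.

1.3762e+10 ct

1 short ton = 4.53592e+6 carats.
3033.9 × 4.53592e+6 ≈ 1.3762e+10 ct.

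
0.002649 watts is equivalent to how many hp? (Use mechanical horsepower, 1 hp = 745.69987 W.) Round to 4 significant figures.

3.552 × 10^-6 hp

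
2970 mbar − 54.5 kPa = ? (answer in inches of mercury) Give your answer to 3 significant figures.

71.6 inches of mercury

2970 mbar = 87.7041 inHg and 54.5 kPa = 16.0938 inHg.
87.7041 − 16.0938 ≈ 71.6 inHg.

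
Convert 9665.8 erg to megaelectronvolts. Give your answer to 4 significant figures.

1 erg = 624151 megaelectronvolts.
Thus 9665.8 × 624151 ≈ 6.033e+9 MeV.

6.033e+9 MeV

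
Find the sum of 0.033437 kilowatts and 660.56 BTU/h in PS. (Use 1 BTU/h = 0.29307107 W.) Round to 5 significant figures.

0.033437 kW = 0.0454617 PS and 660.56 BTU/h = 0.263211 PS.
0.0454617 + 0.263211 ≈ 0.30867 PS.

0.30867 PS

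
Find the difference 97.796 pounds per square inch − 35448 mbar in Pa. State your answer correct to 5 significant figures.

97.796 psi = 674280 Pa and 35448 mbar = 3.54480 × 10^6 Pa.
674280 − 3.54480 × 10^6 ≈ -2.8705 × 10^6 Pa.

-2.8705 × 10^6 pascals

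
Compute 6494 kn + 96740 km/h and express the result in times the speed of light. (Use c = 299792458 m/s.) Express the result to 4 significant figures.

0.0001008 c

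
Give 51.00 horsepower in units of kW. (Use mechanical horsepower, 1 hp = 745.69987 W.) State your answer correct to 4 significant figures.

1 hp = 0.745700 kilowatts.
Then 51.00 × 0.745700 ≈ 38.03 kW.

38.03 kW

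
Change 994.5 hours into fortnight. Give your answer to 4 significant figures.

2.960 fortnight

1 hour = 0.00297619 fortnights.
Then 994.5 × 0.00297619 ≈ 2.960 fortnight.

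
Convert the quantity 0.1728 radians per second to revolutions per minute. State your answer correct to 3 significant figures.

1 rad/s = 9.54930 rpm.
0.1728 × 9.54930 ≈ 1.65 rpm.

1.65 revolutions per minute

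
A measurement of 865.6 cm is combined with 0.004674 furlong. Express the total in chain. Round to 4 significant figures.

0.4770 chain

865.6 cm = 0.430287 chain and 0.004674 furlong = 0.0467400 chain.
0.430287 + 0.0467400 ≈ 0.4770 chain.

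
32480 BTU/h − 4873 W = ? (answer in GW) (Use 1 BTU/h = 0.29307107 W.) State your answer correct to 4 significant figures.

32480 BTU/h = 9.51895e-6 GW and 4873 W = 4.87300e-6 GW.
9.51895e-6 − 4.87300e-6 ≈ 4.646e-6 GW.

4.646e-6 GW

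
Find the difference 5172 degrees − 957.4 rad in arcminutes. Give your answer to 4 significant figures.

5172 ° = 310320 arcmin and 957.4 rad = 3.29130 × 10^6 arcmin.
310320 − 3.29130 × 10^6 ≈ -2.981 × 10^6 arcmin.

-2.981 × 10^6 arcminutes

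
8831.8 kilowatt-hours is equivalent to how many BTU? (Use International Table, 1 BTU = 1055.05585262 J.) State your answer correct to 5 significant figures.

1 kWh = 3412.14 BTU.
So 8831.8 × 3412.14 ≈ 3.0135e+7 BTU.

3.0135e+7 British thermal units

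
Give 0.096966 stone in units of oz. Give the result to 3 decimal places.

21.720 oz

1 st = 224.000 ounces.
So 0.096966 × 224.000 ≈ 21.720 oz.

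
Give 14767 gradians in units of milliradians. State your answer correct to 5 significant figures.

231960 milliradians

1 gradian = 15.7080 mrad.
Then 14767 × 15.7080 ≈ 231960 mrad.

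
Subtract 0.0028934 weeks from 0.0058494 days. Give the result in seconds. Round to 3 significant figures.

0.0058494 d = 505.388 s and 0.0028934 wk = 1749.93 s.
505.388 − 1749.93 ≈ -1240 s.

-1240 s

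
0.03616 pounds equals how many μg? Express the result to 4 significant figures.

1.640e+7 μg

1 lb = 4.53592e+8 μg.
So 0.03616 × 4.53592e+8 ≈ 1.640e+7 μg.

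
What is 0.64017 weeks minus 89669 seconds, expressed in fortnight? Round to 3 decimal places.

0.246 fortnight

0.64017 wk = 0.320085 fortnight and 89669 s = 0.0741311 fortnight.
0.320085 − 0.0741311 ≈ 0.246 fortnight.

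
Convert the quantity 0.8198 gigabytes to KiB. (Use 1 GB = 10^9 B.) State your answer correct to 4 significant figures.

800600 KiB

1 GB = 976562.5 KiB.
Thus 0.8198 × 976562.5 ≈ 800600 KiB.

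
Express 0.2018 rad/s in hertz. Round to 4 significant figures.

1 rad/s = 0.159155 Hz.
Then 0.2018 × 0.159155 ≈ 0.03212 Hz.

0.03212 hertz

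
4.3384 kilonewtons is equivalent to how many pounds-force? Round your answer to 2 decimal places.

1 kilonewton = 224.809 lbf.
So 4.3384 × 224.809 ≈ 975.31 lbf.

975.31 lbf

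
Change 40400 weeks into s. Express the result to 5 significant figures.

2.4434e+10 s

1 wk = 604800 seconds.
Then 40400 × 604800 ≈ 2.4434e+10 s.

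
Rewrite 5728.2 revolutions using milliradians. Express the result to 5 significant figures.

1 revolution = 6283.19 milliradians.
So 5728.2 × 6283.19 ≈ 3.5991 × 10^7 mrad.

3.5991 × 10^7 mrad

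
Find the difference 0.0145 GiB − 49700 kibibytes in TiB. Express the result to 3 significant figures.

-3.21 × 10^-5 tebibytes

0.0145 GiB = 1.41602 × 10^-5 TiB and 49700 KiB = 4.62867 × 10^-5 TiB.
1.41602 × 10^-5 − 4.62867 × 10^-5 ≈ -3.21 × 10^-5 TiB.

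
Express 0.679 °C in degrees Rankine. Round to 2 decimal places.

492.89 degrees Rankine

°R = (°C + 273.15) × 9/5.
Applying the formula gives 492.89 °R.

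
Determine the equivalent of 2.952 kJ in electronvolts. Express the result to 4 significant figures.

1 kilojoule = 6.24151 × 10^21 eV.
So 2.952 × 6.24151 × 10^21 ≈ 1.842 × 10^22 eV.

1.842 × 10^22 eV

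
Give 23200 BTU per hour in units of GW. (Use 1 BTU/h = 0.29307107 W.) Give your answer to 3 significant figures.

6.80e-6 GW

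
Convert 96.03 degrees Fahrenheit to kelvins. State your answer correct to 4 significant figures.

308.7 K

K = (°F + 459.67) × 5/9.
Applying the formula gives 308.7 K.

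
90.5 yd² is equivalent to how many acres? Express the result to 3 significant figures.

0.0187 acre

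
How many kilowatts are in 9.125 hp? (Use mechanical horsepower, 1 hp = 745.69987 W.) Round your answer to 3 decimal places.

1 horsepower = 0.745700 kilowatts.
Then 9.125 × 0.745700 ≈ 6.805 kW.

6.805 kilowatts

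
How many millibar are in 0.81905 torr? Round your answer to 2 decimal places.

1.09 millibar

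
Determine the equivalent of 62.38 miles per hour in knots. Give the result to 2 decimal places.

54.21 kn

1 mile per hour = 0.868976 kn.
62.38 × 0.868976 ≈ 54.21 kn.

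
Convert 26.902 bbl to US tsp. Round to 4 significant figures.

867800 US tsp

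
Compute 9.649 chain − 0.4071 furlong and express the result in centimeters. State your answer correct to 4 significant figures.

11220 centimeters

9.649 chain = 19410.7 cm and 0.4071 furlong = 8189.55 cm.
19410.7 − 8189.55 ≈ 11220 cm.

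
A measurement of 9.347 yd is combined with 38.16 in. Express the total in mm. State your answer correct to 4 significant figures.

9516 millimeters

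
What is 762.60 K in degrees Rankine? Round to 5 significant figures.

°R = K × 9/5.
Applying the formula gives 1372.7 °R.

1372.7 °R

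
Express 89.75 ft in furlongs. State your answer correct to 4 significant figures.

0.1360 furlongs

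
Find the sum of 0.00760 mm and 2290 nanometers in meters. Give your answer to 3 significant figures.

0.00760 mm = 7.60000 × 10^-6 m and 2290 nm = 2.29000 × 10^-6 m.
7.60000 × 10^-6 + 2.29000 × 10^-6 ≈ 9.89 × 10^-6 m.

9.89 × 10^-6 m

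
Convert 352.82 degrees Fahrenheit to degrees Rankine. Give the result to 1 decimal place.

°R = °F + 459.67.
Applying the formula gives 812.5 °R.

812.5 degrees Rankine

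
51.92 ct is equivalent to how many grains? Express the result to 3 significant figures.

1 ct = 3.08647 grains.
So 51.92 × 3.08647 ≈ 160 gr.

160 gr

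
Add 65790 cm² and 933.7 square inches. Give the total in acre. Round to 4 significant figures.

0.001775 acres

65790 cm² = 0.00162571 acre and 933.7 in² = 0.000148853 acre.
0.00162571 + 0.000148853 ≈ 0.001775 acre.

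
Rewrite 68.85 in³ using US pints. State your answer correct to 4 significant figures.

1 cubic inch = 0.0346320 US pt.
68.85 × 0.0346320 ≈ 2.384 US pt.

2.384 US pt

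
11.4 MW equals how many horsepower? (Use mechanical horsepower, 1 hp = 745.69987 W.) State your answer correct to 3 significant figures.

15300 horsepower

1 MW = 1341.02 horsepower.
Then 11.4 × 1341.02 ≈ 15300 hp.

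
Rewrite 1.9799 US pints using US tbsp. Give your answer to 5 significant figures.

63.357 US tbsp

1 US pint = 32.0000 US tablespoons.
Then 1.9799 × 32.0000 ≈ 63.357 US tbsp.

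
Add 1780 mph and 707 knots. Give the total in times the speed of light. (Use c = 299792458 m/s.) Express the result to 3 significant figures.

1780 mph = 2.65427 × 10^-6 c and 707 kn = 1.21321 × 10^-6 c.
2.65427 × 10^-6 + 1.21321 × 10^-6 ≈ 3.87 × 10^-6 c.

3.87 × 10^-6 times the speed of light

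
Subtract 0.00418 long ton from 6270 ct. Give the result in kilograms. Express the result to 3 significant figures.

6270 ct = 1.25400 kg and 0.00418 long ton = 4.24708 kg.
1.25400 − 4.24708 ≈ -2.99 kg.

-2.99 kg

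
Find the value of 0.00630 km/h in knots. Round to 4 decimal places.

1 km/h = 0.539957 knots.
0.00630 × 0.539957 ≈ 0.0034 kn.

0.0034 knots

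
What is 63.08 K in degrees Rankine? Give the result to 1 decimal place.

113.5 degrees Rankine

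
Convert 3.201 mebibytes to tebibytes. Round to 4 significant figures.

3.053e-6 tebibytes

1 mebibyte = 9.53674e-7 TiB.
3.201 × 9.53674e-7 ≈ 3.053e-6 TiB.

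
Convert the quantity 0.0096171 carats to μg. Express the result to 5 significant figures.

1923.4 μg

1 carat = 200000 μg.
So 0.0096171 × 200000 ≈ 1923.4 μg.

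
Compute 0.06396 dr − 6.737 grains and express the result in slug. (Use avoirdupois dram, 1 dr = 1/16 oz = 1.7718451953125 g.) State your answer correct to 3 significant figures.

-2.21 × 10^-5 slug

0.06396 dr = 7.76538 × 10^-6 slug and 6.737 gr = 2.99132 × 10^-5 slug.
7.76538 × 10^-6 − 2.99132 × 10^-5 ≈ -2.21 × 10^-5 slug.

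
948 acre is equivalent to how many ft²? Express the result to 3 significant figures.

1 acre = 43560.0 square feet.
948 × 43560.0 ≈ 4.13 × 10^7 ft².

4.13 × 10^7 square feet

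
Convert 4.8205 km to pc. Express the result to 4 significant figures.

1.562 × 10^-13 pc

1 kilometer = 3.24078 × 10^-14 pc.
Then 4.8205 × 3.24078 × 10^-14 ≈ 1.562 × 10^-13 pc.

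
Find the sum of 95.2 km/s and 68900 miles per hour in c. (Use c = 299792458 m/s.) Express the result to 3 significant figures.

0.000420 c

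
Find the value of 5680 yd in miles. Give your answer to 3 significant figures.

1 yard = 0.000568182 mi.
Then 5680 × 0.000568182 ≈ 3.23 mi.

3.23 miles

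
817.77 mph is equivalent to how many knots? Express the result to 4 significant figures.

710.6 kn

1 mph = 0.868976 kn.
817.77 × 0.868976 ≈ 710.6 kn.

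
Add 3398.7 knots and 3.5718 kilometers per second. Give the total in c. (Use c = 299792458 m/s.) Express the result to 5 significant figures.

1.7746 × 10^-5 times the speed of light

3398.7 kn = 5.83218 × 10^-6 c and 3.5718 km/s = 1.19142 × 10^-5 c.
5.83218 × 10^-6 + 1.19142 × 10^-5 ≈ 1.7746 × 10^-5 c.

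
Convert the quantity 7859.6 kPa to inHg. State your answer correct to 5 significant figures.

2320.9 inches of mercury

1 kPa = 0.295300 inHg.
So 7859.6 × 0.295300 ≈ 2320.9 inHg.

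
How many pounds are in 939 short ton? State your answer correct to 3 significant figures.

1 short ton = 2000.00 lb.
So 939 × 2000.00 ≈ 1.88 × 10^6 lb.

1.88 × 10^6 pounds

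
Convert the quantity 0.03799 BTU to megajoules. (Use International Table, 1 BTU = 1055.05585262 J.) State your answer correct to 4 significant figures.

4.008 × 10^-5 MJ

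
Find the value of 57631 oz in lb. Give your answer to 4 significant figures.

3602 lb

1 ounce = 0.0625000 lb.
So 57631 × 0.0625000 ≈ 3602 lb.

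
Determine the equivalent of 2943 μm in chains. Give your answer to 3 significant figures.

0.000146 chains

1 micrometer = 4.97097 × 10^-8 chains.
2943 × 4.97097 × 10^-8 ≈ 0.000146 chain.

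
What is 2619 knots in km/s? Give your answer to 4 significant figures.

1 kn = 0.000514444 kilometers per second.
2619 × 0.000514444 ≈ 1.347 km/s.

1.347 km/s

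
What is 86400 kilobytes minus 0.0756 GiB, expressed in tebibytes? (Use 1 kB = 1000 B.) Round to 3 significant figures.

86400 kB = 7.85803 × 10^-5 TiB and 0.0756 GiB = 7.38281 × 10^-5 TiB.
7.85803 × 10^-5 − 7.38281 × 10^-5 ≈ 4.75 × 10^-6 TiB.

4.75 × 10^-6 TiB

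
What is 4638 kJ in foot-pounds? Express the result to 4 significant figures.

1 kilojoule = 737.562 ft·lbf.
Then 4638 × 737.562 ≈ 3.421 × 10^6 ft·lbf.

3.421 × 10^6 ft·lbf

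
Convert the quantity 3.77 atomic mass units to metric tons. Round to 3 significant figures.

6.26e-30 metric tons

1 u = 1.66054e-30 t.
Then 3.77 × 1.66054e-30 ≈ 6.26e-30 t.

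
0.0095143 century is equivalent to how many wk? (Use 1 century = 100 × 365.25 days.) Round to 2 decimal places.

49.64 weeks

1 century = 5217.86 wk.
So 0.0095143 × 5217.86 ≈ 49.64 wk.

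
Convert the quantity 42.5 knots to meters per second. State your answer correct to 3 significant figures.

21.9 m/s

1 knot = 0.514444 meters per second.
42.5 × 0.514444 ≈ 21.9 m/s.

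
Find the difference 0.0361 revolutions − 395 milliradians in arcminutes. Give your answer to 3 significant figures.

0.0361 rev = 779.760 arcmin and 395 mrad = 1357.91 arcmin.
779.760 − 1357.91 ≈ -578 arcmin.

-578 arcminutes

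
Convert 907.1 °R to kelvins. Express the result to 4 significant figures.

°R = K × 9/5.
Applying the formula gives 503.9 K.

503.9 kelvins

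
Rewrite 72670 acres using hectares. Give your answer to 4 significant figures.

29410 hectares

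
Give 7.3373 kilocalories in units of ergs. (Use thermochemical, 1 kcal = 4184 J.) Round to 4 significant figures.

3.070e+11 erg

1 kcal = 4.18400e+10 erg.
7.3373 × 4.18400e+10 ≈ 3.070e+11 erg.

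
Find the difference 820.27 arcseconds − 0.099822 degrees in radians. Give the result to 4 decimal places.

0.0022 rad

820.27 arcsec = 0.00397678 rad and 0.099822 ° = 0.00174222 rad.
0.00397678 − 0.00174222 ≈ 0.0022 rad.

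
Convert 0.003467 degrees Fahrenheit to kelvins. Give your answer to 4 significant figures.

255.4 kelvins

K = (°F + 459.67) × 5/9.
Applying the formula gives 255.4 K.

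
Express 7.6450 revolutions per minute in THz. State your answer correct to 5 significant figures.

1 rpm = 1.66667 × 10^-14 THz.
Thus 7.6450 × 1.66667 × 10^-14 ≈ 1.2742 × 10^-13 THz.

1.2742 × 10^-13 terahertz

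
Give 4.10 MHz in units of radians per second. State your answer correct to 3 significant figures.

1 MHz = 6.28319e+6 radians per second.
So 4.10 × 6.28319e+6 ≈ 2.58e+7 rad/s.

2.58e+7 radians per second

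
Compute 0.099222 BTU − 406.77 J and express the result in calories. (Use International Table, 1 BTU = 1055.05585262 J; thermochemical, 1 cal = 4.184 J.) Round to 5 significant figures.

-72.200 cal

0.099222 BTU = 25.0203 cal and 406.77 J = 97.2204 cal.
25.0203 − 97.2204 ≈ -72.200 cal.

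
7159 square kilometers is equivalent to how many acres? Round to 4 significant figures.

1 km² = 247.105 acre.
So 7159 × 247.105 ≈ 1.769e+6 acre.

1.769e+6 acre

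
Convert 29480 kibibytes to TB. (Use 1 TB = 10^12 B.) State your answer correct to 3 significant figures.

1 KiB = 1.02400 × 10^-9 terabytes.
Thus 29480 × 1.02400 × 10^-9 ≈ 3.02 × 10^-5 TB.

3.02 × 10^-5 TB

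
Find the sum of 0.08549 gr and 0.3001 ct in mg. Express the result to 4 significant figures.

0.08549 gr = 5.53966 mg and 0.3001 ct = 60.0200 mg.
5.53966 + 60.0200 ≈ 65.56 mg.

65.56 milligrams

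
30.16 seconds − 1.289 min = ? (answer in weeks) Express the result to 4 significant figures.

-7.801 × 10^-5 wk

30.16 s = 4.98677 × 10^-5 wk and 1.289 min = 0.000127877 wk.
4.98677 × 10^-5 − 0.000127877 ≈ -7.801 × 10^-5 wk.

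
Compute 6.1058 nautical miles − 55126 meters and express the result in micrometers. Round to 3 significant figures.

-4.38 × 10^10 μm

6.1058 nmi = 1.13079 × 10^10 μm and 55126 m = 5.51260 × 10^10 μm.
1.13079 × 10^10 − 5.51260 × 10^10 ≈ -4.38 × 10^10 μm.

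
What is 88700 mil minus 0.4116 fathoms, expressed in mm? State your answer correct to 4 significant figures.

1500 mm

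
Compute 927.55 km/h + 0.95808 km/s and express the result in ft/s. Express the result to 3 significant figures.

3990 ft/s

927.55 km/h = 845.318 ft/s and 0.95808 km/s = 3143.31 ft/s.
845.318 + 3143.31 ≈ 3990 ft/s.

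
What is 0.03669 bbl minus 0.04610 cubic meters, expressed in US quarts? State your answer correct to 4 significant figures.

-42.55 US quarts

0.03669 bbl = 6.16392 US qt and 0.04610 m³ = 48.7133 US qt.
6.16392 − 48.7133 ≈ -42.55 US qt.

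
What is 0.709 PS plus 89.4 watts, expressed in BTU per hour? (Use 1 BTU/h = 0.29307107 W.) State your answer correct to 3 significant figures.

0.709 PS = 1779.32 BTU/h and 89.4 W = 305.045 BTU/h.
1779.32 + 305.045 ≈ 2080 BTU/h.

2080 BTU/h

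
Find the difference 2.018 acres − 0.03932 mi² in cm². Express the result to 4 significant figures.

2.018 acre = 8.16656 × 10^7 cm² and 0.03932 mi² = 1.01838 × 10^9 cm².
8.16656 × 10^7 − 1.01838 × 10^9 ≈ -9.367 × 10^8 cm².

-9.367 × 10^8 square centimeters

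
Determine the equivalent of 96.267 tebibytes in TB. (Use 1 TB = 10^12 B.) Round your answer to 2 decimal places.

105.85 TB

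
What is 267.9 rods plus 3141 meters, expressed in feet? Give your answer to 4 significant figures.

14730 ft

267.9 rod = 4420.35 ft and 3141 m = 10305.1 ft.
4420.35 + 10305.1 ≈ 14730 ft.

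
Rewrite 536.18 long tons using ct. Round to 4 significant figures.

1 long ton = 5.08023e+6 carats.
536.18 × 5.08023e+6 ≈ 2.724e+9 ct.

2.724e+9 ct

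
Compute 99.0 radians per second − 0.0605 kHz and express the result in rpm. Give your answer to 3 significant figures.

-2680 rpm

99.0 rad/s = 945.380 rpm and 0.0605 kHz = 3630.00 rpm.
945.380 − 3630.00 ≈ -2680 rpm.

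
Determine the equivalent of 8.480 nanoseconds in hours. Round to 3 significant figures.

2.36 × 10^-12 h

1 nanosecond = 2.77778 × 10^-13 hours.
Thus 8.480 × 2.77778 × 10^-13 ≈ 2.36 × 10^-12 h.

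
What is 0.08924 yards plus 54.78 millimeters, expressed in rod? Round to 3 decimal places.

0.027 rod

0.08924 yd = 0.0162255 rod and 54.78 mm = 0.0108924 rod.
0.0162255 + 0.0108924 ≈ 0.027 rod.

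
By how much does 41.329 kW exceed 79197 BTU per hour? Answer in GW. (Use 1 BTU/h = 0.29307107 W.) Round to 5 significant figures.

41.329 kW = 4.13290e-5 GW and 79197 BTU/h = 2.32103e-5 GW.
4.13290e-5 − 2.32103e-5 ≈ 1.8119e-5 GW.

1.8119e-5 GW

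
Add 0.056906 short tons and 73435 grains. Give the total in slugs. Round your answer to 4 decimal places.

3.8634 slug

0.056906 short ton = 3.537385 slug and 73435 gr = 0.3260614 slug.
3.537385 + 0.3260614 ≈ 3.8634 slug.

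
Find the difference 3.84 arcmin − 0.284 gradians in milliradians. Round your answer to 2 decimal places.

-3.34 mrad

3.84 arcmin = 1.11701 mrad and 0.284 grad = 4.46106 mrad.
1.11701 − 4.46106 ≈ -3.34 mrad.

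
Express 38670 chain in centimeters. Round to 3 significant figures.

1 chain = 2011.68 cm.
38670 × 2011.68 ≈ 7.78e+7 cm.

7.78e+7 cm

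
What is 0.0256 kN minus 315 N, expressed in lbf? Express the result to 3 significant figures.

-65.1 lbf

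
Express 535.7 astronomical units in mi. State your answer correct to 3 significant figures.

4.98 × 10^10 mi

1 astronomical unit = 9.29558 × 10^7 mi.
Thus 535.7 × 9.29558 × 10^7 ≈ 4.98 × 10^10 mi.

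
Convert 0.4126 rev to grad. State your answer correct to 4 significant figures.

1 revolution = 400.000 gradians.
Then 0.4126 × 400.000 ≈ 165.0 grad.

165.0 grad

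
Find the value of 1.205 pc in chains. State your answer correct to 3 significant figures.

1.85e+15 chain

1 pc = 1.53388e+15 chain.
Then 1.205 × 1.53388e+15 ≈ 1.85e+15 chain.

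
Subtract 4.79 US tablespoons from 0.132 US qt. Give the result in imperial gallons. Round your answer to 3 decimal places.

0.012 imperial gallons

0.132 US qt = 0.0274782 imp gal and 4.79 US tbsp = 0.0155801 imp gal.
0.0274782 − 0.0155801 ≈ 0.012 imp gal.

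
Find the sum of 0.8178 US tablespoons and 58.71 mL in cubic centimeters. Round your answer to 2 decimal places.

70.80 cm³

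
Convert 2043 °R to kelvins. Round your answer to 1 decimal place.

°R = K × 9/5.
Applying the formula gives 1135.0 K.

1135.0 kelvins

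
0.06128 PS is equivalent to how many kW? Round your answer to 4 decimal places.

1 metric horsepower = 0.735499 kW.
Thus 0.06128 × 0.735499 ≈ 0.0451 kW.

0.0451 kilowatts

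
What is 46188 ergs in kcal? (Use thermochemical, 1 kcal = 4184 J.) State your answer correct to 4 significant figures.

1 erg = 2.39006 × 10^-11 kilocalories.
Then 46188 × 2.39006 × 10^-11 ≈ 1.104 × 10^-6 kcal.

1.104 × 10^-6 kilocalories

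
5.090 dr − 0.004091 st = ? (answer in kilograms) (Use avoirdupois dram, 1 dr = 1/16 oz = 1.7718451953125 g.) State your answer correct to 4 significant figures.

-0.01696 kg

5.090 dr = 0.00901869 kg and 0.004091 st = 0.0259790 kg.
0.00901869 − 0.0259790 ≈ -0.01696 kg.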